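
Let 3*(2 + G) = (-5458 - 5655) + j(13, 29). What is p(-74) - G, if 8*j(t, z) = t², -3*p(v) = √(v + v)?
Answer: 88783/24 - 2*I*√37/3 ≈ 3699.3 - 4.0552*I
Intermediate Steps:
p(v) = -√2*√v/3 (p(v) = -√(v + v)/3 = -√2*√v/3)
j(t, z) = t²/8
G = -88783/24 (G = -2 + ((-5458 - 5655) + (⅛)*13²)/3 = -2 + (-11113 + (⅛)*169)/3 = -2 + (-11113 + 169/8)/3 = -2 + (⅓)*(-88735/8) = -2 - 88735/24 = -88783/24 ≈ -3699.3)
p(-74) - G = -√2*√(-74)/3 - 1*(-88783/24) = -√2*I*√74/3 + 88783/24 = -2*I*√37/3 + 88783/24 = 88783/24 - 2*I*√37/3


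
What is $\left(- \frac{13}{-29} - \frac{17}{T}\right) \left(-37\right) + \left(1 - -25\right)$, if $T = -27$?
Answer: $- \frac{10870}{783} \approx -13.883$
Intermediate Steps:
$\left(- \frac{13}{-29} - \frac{17}{T}\right) \left(-37\right) + \left(1 - -25\right) = \left(- \frac{13}{-29} - \frac{17}{-27}\right) \left(-37\right) + \left(1 - -25\right) = \left(\left(-13\right) \left(- \frac{1}{29}\right) - - \frac{17}{27}\right) \left(-37\right) + \left(1 + 25\right) = \left(\frac{13}{29} + \frac{17}{27}\right) \left(-37\right) + 26 = \frac{844}{783} \left(-37\right) + 26 = - \frac{31228}{783} + 26 = - \frac{10870}{783}$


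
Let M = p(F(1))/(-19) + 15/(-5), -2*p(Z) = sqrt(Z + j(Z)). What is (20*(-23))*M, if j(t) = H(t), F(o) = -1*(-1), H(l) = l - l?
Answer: 25990/19 ≈ 1367.9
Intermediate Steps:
H(l) = 0
F(o) = 1
j(t) = 0
p(Z) = -sqrt(Z)/2 (p(Z) = -sqrt(Z + 0)/2 = -sqrt(Z)/2)
M = -113/38 (M = -sqrt(1)/2/(-19) + 15/(-5) = -1/2*1*(-1/19) + 15*(-1/5) = -1/2*(-1/19) - 3 = 1/38 - 3 = -113/38 ≈ -2.9737)
(20*(-23))*M = (20*(-23))*(-113/38) = -460*(-113/38) = 25990/19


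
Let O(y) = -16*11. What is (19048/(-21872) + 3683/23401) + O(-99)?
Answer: -11305835243/63978334 ≈ -176.71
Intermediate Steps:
O(y) = -176
(19048/(-21872) + 3683/23401) + O(-99) = (19048/(-21872) + 3683/23401) - 176 = (19048*(-1/21872) + 3683*(1/23401)) - 176 = (-2381/2734 + 3683/23401) - 176 = -45648459/63978334 - 176 = -11305835243/63978334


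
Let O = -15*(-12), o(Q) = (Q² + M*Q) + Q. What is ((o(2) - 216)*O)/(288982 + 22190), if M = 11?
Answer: -2820/25931 ≈ -0.10875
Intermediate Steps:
o(Q) = Q² + 12*Q (o(Q) = (Q² + 11*Q) + Q = Q² + 12*Q)
O = 180
((o(2) - 216)*O)/(288982 + 22190) = ((2*(12 + 2) - 216)*180)/(288982 + 22190) = ((2*14 - 216)*180)/311172 = ((28 - 216)*180)*(1/311172) = -188*180*(1/311172) = -33840*1/311172 = -2820/25931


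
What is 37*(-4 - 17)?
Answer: -777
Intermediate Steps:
37*(-4 - 17) = 37*(-21) = -777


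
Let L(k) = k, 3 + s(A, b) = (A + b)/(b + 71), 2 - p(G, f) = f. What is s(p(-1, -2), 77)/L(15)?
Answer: -121/740 ≈ -0.16351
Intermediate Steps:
p(G, f) = 2 - f
s(A, b) = -3 + (A + b)/(71 + b) (s(A, b) = -3 + (A + b)/(b + 71) = -3 + (A + b)/(71 + b))
s(p(-1, -2), 77)/L(15) = ((-213 + (2 - 1*(-2)) - 2*77)/(71 + 77))/15 = ((-213 + (2 + 2) - 154)/148)*(1/15) = ((-213 + 4 - 154)/148)*(1/15) = ((1/148)*(-363))*(1/15) = -363/148*1/15 = -121/740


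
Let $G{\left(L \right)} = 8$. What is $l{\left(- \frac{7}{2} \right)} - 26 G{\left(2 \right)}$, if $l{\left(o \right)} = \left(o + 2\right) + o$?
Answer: $-213$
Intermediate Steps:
$l{\left(o \right)} = 2 + 2 o$ ($l{\left(o \right)} = \left(2 + o\right) + o = 2 + 2 o$)
$l{\left(- \frac{7}{2} \right)} - 26 G{\left(2 \right)} = \left(2 + 2 \left(- \frac{7}{2}\right)\right) - 208 = \left(2 - 7\right) - 208 = -5 - 208 = -213$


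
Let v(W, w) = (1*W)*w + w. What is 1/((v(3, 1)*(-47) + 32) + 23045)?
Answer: 1/22889 ≈ 4.3689e-5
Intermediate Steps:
v(W, w) = w + W*w (v(W, w) = W*w + w = w + W*w)
1/((v(3, 1)*(-47) + 32) + 23045) = 1/(((1*(1 + 3))*(-47) + 32) + 23045) = 1/(((1*4)*(-47) + 32) + 23045) = 1/((4*(-47) + 32) + 23045) = 1/((-188 + 32) + 23045) = 1/(-156 + 23045) = 1/22889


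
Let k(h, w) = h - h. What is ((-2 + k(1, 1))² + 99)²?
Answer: 10609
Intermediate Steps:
k(h, w) = 0
((-2 + k(1, 1))² + 99)² = ((-2 + 0)² + 99)² = ((-2)² + 99)² = (4 + 99)² = 103² = 10609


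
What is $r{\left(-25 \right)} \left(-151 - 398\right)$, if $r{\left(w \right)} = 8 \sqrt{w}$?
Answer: $- 21960 i \approx - 21960.0 i$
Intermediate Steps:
$r{\left(-25 \right)} \left(-151 - 398\right) = 8 \sqrt{-25} \left(-151 - 398\right) = 8 \cdot 5 i \left(-549\right) = 40 i \left(-549\right) = - 21960 i$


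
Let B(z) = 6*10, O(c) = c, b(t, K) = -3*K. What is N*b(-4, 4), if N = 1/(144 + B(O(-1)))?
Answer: -1/17 ≈ -0.058824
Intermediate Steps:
B(z) = 60
N = 1/204 (N = 1/(144 + 60) = 1/204 ≈ 0.0049020)
N*b(-4, 4) = (-3*4)/204 = (1/204)*(-12) = -1/17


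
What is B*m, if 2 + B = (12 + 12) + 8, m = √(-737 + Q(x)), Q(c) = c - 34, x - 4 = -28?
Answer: 30*I*√795 ≈ 845.87*I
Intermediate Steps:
x = -24 (x = 4 - 28 = -24)
Q(c) = -34 + c
m = I*√795 (m = √(-737 + (-34 - 24)) = √(-737 - 58) = √(-795) = I*√795 ≈ 28.196*I)
B = 30 (B = -2 + ((12 + 12) + 8) = -2 + (24 + 8) = -2 + 32 = 30)
B*m = 30*(I*√795) = 30*I*√795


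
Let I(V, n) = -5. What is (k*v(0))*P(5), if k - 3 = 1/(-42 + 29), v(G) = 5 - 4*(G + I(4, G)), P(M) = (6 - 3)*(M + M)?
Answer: 28500/13 ≈ 2192.3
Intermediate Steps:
P(M) = 6*M (P(M) = 3*(2*M) = 6*M)
v(G) = 25 - 4*G (v(G) = 5 - 4*(G - 5) = 5 - 4*(-5 + G) = 5 - (-20 + 4*G) = 5 + (20 - 4*G) = 25 - 4*G)
k = 38/13 (k = 3 + 1/(-42 + 29) = 3 + 1/(-13) = 3 - 1/13 = 38/13 ≈ 2.9231)
(k*v(0))*P(5) = (38*(25 - 4*0)/13)*(6*5) = (38*(25 + 0)/13)*30 = ((38/13)*25)*30 = (950/13)*30 = 28500/13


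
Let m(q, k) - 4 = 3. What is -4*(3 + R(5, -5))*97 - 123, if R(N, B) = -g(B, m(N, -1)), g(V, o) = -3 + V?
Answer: -4391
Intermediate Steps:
m(q, k) = 7 (m(q, k) = 4 + 3 = 7)
R(N, B) = 3 - B (R(N, B) = -(-3 + B) = 3 - B)
-4*(3 + R(5, -5))*97 - 123 = -4*(3 + (3 - 1*(-5)))*97 - 123 = -4*(3 + (3 + 5))*97 - 123 = -4*(3 + 8)*97 - 123 = -4*11*97 - 123 = -44*97 - 123 = -4268 - 123 = -4391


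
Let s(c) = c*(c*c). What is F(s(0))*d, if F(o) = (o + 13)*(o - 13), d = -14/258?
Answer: 1183/129 ≈ 9.1705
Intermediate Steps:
s(c) = c**3 (s(c) = c*c**2 = c**3)
d = -7/129 (d = -14*1/258 = -7/129 ≈ -0.054264)
F(o) = (-13 + o)*(13 + o) (F(o) = (13 + o)*(-13 + o) = (-13 + o)*(13 + o))
F(s(0))*d = (-169 + (0**3)**2)*(-7/129) = (-169 + 0**2)*(-7/129) = (-169 + 0)*(-7/129) = -169*(-7/129) = 1183/129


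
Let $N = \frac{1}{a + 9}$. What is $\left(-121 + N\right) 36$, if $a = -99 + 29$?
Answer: $- \frac{265752}{61} \approx -4356.6$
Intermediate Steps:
$a = -70$
$N = - \frac{1}{61}$ ($N = \frac{1}{-70 + 9} = \frac{1}{-61} = - \frac{1}{61} \approx -0.016393$)
$\left(-121 + N\right) 36 = \left(-121 - \frac{1}{61}\right) 36 = \left(- \frac{7382}{61}\right) 36 = - \frac{265752}{61}$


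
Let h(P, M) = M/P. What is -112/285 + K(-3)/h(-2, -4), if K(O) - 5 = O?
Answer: 173/285 ≈ 0.60702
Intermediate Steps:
K(O) = 5 + O
-112/285 + K(-3)/h(-2, -4) = -112/285 + (5 - 3)/((-4/(-2))) = -112*1/285 + 2/((-4*(-½))) = -112/285 + 2/2 = -112/285 + 2*(½) = -112/285 + 1 = 173/285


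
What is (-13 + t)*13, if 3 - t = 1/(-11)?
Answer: -1417/11 ≈ -128.82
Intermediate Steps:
t = 34/11 (t = 3 - 1/(-11) = 3 - 1*(-1/11) = 3 + 1/11 = 34/11 ≈ 3.0909)
(-13 + t)*13 = (-13 + 34/11)*13 = -109/11*13 = -1417/11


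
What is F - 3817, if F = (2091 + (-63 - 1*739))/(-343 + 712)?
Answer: -1407184/369 ≈ -3813.5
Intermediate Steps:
F = 1289/369 (F = (2091 + (-63 - 739))/369 = (2091 - 802)*(1/369) = 1289*(1/369) = 1289/369 ≈ 3.4932)
F - 3817 = 1289/369 - 3817 = -1407184/369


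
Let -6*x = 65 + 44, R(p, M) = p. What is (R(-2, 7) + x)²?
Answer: 14641/36 ≈ 406.69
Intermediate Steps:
x = -109/6 (x = -(65 + 44)/6 = -⅙*109 = -109/6 ≈ -18.167)
(R(-2, 7) + x)² = (-2 - 109/6)² = (-121/6)² = 14641/36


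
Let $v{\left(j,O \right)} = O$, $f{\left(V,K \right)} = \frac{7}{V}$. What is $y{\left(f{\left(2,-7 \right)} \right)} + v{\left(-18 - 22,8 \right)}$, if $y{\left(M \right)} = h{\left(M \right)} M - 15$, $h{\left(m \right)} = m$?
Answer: $\frac{21}{4} \approx 5.25$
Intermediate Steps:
$y{\left(M \right)} = -15 + M^{2}$ ($y{\left(M \right)} = M M - 15 = M^{2} - 15 = -15 + M^{2}$)
$y{\left(f{\left(2,-7 \right)} \right)} + v{\left(-18 - 22,8 \right)} = \left(-15 + \left(\frac{7}{2}\right)^{2}\right) + 8 = \left(-15 + \frac{49}{4}\right) + 8 = - \frac{11}{4} + 8 = \frac{21}{4}$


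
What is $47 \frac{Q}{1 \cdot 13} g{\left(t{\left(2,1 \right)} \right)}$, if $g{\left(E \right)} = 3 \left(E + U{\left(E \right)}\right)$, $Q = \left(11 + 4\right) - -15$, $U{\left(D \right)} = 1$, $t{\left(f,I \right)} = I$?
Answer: $\frac{8460}{13} \approx 650.77$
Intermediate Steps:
$Q = 30$ ($Q = 15 + 15 = 30$)
$g{\left(E \right)} = 3 + 3 E$ ($g{\left(E \right)} = 3 \left(E + 1\right) = 3 \left(1 + E\right) = 3 + 3 E$)
$47 \frac{Q}{1 \cdot 13} g{\left(t{\left(2,1 \right)} \right)} = 47 \frac{30}{1 \cdot 13} \left(3 + 3 \cdot 1\right) = 47 \cdot \frac{30}{13} \left(3 + 3\right) = 47 \cdot 30 \cdot \frac{1}{13} \cdot 6 = 47 \cdot \frac{30}{13} \cdot 6 = \frac{1410}{13} \cdot 6 = \frac{8460}{13}$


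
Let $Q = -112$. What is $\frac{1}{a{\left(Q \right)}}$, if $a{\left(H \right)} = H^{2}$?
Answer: $\frac{1}{12544} \approx 7.9719 \cdot 10^{-5}$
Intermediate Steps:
$\frac{1}{a{\left(Q \right)}} = \frac{1}{\left(-112\right)^{2}} = \frac{1}{12544}$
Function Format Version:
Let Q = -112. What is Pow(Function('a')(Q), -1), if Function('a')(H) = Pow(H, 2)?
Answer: Rational(1, 12544) ≈ 7.9719e-5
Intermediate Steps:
Pow(Function('a')(Q), -1) = Pow(Pow(-112, 2), -1) = Pow(12544, -1) = Rational(1, 12544)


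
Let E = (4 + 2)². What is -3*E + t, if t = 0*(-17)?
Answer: -108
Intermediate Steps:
E = 36 (E = 6² = 36)
t = 0
-3*E + t = -3*36 + 0 = -108 + 0 = -108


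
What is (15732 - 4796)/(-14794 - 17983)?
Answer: -10936/32777 ≈ -0.33365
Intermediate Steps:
(15732 - 4796)/(-14794 - 17983) = 10936/(-32777) = 10936*(-1/32777) = -10936/32777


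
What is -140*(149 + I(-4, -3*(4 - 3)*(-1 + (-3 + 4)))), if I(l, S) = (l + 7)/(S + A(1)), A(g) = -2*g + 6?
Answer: -20965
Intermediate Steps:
A(g) = 6 - 2*g
I(l, S) = (7 + l)/(4 + S) (I(l, S) = (l + 7)/(S + (6 - 2*1)) = (7 + l)/(S + (6 - 2)) = (7 + l)/(S + 4) = (7 + l)/(4 + S))
-140*(149 + I(-4, -3*(4 - 3)*(-1 + (-3 + 4)))) = -140*(149 + (7 - 4)/(4 - 3*(4 - 3)*(-1 + (-3 + 4)))) = -140*(149 + 3/(4 - 3*(-1 + 1))) = -140*(149 + 3/(4 - 3*0)) = -140*(149 + 3/(4 + 0)) = -140*(149 + 3/4) = -140*(149 + (¼)*3) = -140*(149 + ¾) = -140*599/4 = -20965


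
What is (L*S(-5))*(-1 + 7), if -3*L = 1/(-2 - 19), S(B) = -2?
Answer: -4/21 ≈ -0.19048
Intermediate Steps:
L = 1/63 (L = -1/(3*(-2 - 19)) = -⅓/(-21) = -⅓*(-1/21) = 1/63 ≈ 0.015873)
(L*S(-5))*(-1 + 7) = ((1/63)*(-2))*(-1 + 7) = -2/63*6 = -4/21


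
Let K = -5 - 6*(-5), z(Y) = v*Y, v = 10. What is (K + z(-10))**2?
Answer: 5625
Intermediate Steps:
z(Y) = 10*Y
K = 25 (K = -5 + 30 = 25)
(K + z(-10))**2 = (25 + 10*(-10))**2 = (25 - 100)**2 = (-75)**2 = 5625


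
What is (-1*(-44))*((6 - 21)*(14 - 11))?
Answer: -1980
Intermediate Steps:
(-1*(-44))*((6 - 21)*(14 - 11)) = 44*(-15*3) = 44*(-45) = -1980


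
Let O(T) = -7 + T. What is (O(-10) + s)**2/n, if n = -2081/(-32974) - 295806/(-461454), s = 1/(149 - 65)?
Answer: 368866070022101/899992196712 ≈ 409.85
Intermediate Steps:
s = 1/84 ≈ 0.011905
n = 255099829/362285338 (n = -2081*(-1/32974) - 295806*(-1/461454) = 2081/32974 + 7043/10987 = 255099829/362285338 ≈ 0.70414)
(O(-10) + s)**2/n = ((-7 - 10) + 1/84)**2/(255099829/362285338) = (-17 + 1/84)**2*(362285338/255099829) = (-1427/84)**2*(362285338/255099829) = (2036329/7056)*(362285338/255099829) = 368866070022101/899992196712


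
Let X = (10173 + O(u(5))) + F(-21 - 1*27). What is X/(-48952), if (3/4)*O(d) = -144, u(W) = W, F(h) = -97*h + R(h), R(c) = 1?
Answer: -7319/24476 ≈ -0.29903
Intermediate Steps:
F(h) = 1 - 97*h (F(h) = -97*h + 1 = 1 - 97*h)
O(d) = -192 (O(d) = (4/3)*(-144) = -192)
X = 14638 (X = (10173 - 192) + (1 - 97*(-21 - 1*27)) = 9981 + (1 - 97*(-21 - 27)) = 9981 + (1 - 97*(-48)) = 9981 + (1 + 4656) = 9981 + 4657 = 14638)
X/(-48952) = 14638/(-48952) = 14638*(-1/48952) = -7319/24476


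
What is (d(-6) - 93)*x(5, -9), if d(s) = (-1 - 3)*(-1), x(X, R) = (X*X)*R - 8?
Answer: 20737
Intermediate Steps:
x(X, R) = -8 + R*X² (x(X, R) = X²*R - 8 = R*X² - 8 = -8 + R*X²)
d(s) = 4 (d(s) = -4*(-1) = 4)
(d(-6) - 93)*x(5, -9) = (4 - 93)*(-8 - 9*5²) = -89*(-8 - 9*25) = -89*(-8 - 225) = -89*(-233) = 20737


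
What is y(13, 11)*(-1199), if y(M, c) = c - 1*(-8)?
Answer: -22781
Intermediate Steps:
y(M, c) = 8 + c (y(M, c) = c + 8 = 8 + c)
y(13, 11)*(-1199) = (8 + 11)*(-1199) = 19*(-1199) = -22781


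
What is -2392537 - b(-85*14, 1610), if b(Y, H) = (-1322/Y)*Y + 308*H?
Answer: -2887095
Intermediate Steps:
b(Y, H) = -1322 + 308*H
-2392537 - b(-85*14, 1610) = -2392537 - (-1322 + 308*1610) = -2392537 - (-1322 + 495880) = -2392537 - 1*494558 = -2392537 - 494558 = -2887095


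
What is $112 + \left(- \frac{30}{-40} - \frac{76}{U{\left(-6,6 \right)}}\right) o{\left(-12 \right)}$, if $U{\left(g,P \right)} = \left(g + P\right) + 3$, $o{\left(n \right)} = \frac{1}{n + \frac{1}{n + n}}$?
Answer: $\frac{32958}{289} \approx 114.04$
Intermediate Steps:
$o{\left(n \right)} = \frac{1}{n + \frac{1}{2 n}}$
$U{\left(g,P \right)} = 3 + P + g$ ($U{\left(g,P \right)} = \left(P + g\right) + 3 = 3 + P + g$)
$112 + \left(- \frac{30}{-40} - \frac{76}{U{\left(-6,6 \right)}}\right) o{\left(-12 \right)} = 112 + \left(- \frac{30}{-40} - \frac{76}{3 + 6 - 6}\right) 2 \left(-12\right) \frac{1}{1 + 2 \left(-12\right)^{2}} = 112 + \left(\left(-30\right) \left(- \frac{1}{40}\right) - \frac{76}{3}\right) 2 \left(-12\right) \frac{1}{1 + 2 \cdot 144} = 112 + \left(\frac{3}{4} - \frac{76}{3}\right) 2 \left(-12\right) \frac{1}{1 + 288} = 112 + \left(\frac{3}{4} - \frac{76}{3}\right) 2 \left(-12\right) \frac{1}{289} = 112 - \frac{295 \cdot 2 \left(-12\right) \frac{1}{289}}{12} = 112 - - \frac{590}{289} = 112 + \frac{590}{289} = \frac{32958}{289}$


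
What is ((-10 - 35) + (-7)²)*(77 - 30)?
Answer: 188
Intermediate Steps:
((-10 - 35) + (-7)²)*(77 - 30) = (-45 + 49)*47 = 4*47 = 188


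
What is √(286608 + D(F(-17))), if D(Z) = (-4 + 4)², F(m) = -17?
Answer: 4*√17913 ≈ 535.36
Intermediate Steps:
D(Z) = 0 (D(Z) = 0² = 0)
√(286608 + D(F(-17))) = √(286608 + 0) = √286608 = 4*√17913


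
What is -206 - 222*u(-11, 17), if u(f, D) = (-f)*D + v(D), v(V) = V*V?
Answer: -105878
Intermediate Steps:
v(V) = V**2
u(f, D) = D**2 - D*f (u(f, D) = (-f)*D + D**2 = -D*f + D**2 = D**2 - D*f)
-206 - 222*u(-11, 17) = -206 - 3774*(17 - 1*(-11)) = -206 - 3774*(17 + 11) = -206 - 3774*28 = -206 - 222*476 = -206 - 105672 = -105878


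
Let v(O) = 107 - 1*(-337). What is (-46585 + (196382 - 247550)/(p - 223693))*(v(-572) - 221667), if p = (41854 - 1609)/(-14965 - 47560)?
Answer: 1108761753335170425/107588039 ≈ 1.0306e+10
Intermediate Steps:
p = -8049/12505 (p = 40245/(-62525) = 40245*(-1/62525) = -8049/12505 ≈ -0.64366)
v(O) = 444 (v(O) = 107 + 337 = 444)
(-46585 + (196382 - 247550)/(p - 223693))*(v(-572) - 221667) = (-46585 + (196382 - 247550)/(-8049/12505 - 223693))*(444 - 221667) = (-46585 - 51168/(-2797289014/12505))*(-221223) = (-46585 - 51168*(-12505/2797289014))*(-221223) = (-46585 + 24609840/107588039)*(-221223) = -5011964186975/107588039*(-221223) = 1108761753335170425/107588039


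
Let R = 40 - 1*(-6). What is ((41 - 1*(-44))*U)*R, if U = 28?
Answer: 109480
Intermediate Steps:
R = 46 (R = 40 + 6 = 46)
((41 - 1*(-44))*U)*R = ((41 - 1*(-44))*28)*46 = ((41 + 44)*28)*46 = (85*28)*46 = 2380*46 = 109480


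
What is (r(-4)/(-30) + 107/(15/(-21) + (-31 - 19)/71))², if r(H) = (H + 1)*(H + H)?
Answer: 2888310049/497025 ≈ 5811.2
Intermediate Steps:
r(H) = 2*H*(1 + H) (r(H) = (1 + H)*(2*H) = 2*H*(1 + H))
(r(-4)/(-30) + 107/(15/(-21) + (-31 - 19)/71))² = ((2*(-4)*(1 - 4))/(-30) + 107/(15/(-21) + (-31 - 19)/71))² = ((2*(-4)*(-3))*(-1/30) + 107/(15*(-1/21) - 50*1/71))² = (24*(-1/30) + 107/(-5/7 - 50/71))² = (-⅘ + 107/(-705/497))² = (-⅘ + 107*(-497/705))² = (-⅘ - 53179/705)² = (-53743/705)² = 2888310049/497025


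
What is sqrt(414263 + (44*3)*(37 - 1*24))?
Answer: sqrt(415979) ≈ 644.96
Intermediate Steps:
sqrt(414263 + (44*3)*(37 - 1*24)) = sqrt(414263 + 132*(37 - 24)) = sqrt(414263 + 132*13) = sqrt(414263 + 1716) = sqrt(415979)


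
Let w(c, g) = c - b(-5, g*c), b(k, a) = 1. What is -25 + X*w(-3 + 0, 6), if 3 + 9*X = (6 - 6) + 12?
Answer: -29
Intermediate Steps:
w(c, g) = -1 + c (w(c, g) = c - 1*1 = c - 1 = -1 + c)
X = 1 (X = -⅓ + ((6 - 6) + 12)/9 = -⅓ + (0 + 12)/9 = -⅓ + (⅑)*12 = -⅓ + 4/3 = 1)
-25 + X*w(-3 + 0, 6) = -25 + 1*(-1 + (-3 + 0)) = -25 + 1*(-1 - 3) = -25 + 1*(-4) = -25 - 4 = -29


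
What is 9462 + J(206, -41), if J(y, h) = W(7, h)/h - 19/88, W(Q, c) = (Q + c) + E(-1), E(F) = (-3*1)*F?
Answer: 34140845/3608 ≈ 9462.5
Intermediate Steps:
E(F) = -3*F
W(Q, c) = 3 + Q + c (W(Q, c) = (Q + c) - 3*(-1) = (Q + c) + 3 = 3 + Q + c)
J(y, h) = -19/88 + (10 + h)/h (J(y, h) = (3 + 7 + h)/h - 19/88 = (10 + h)/h - 19*1/88 = (10 + h)/h - 19/88 = -19/88 + (10 + h)/h)
9462 + J(206, -41) = 9462 + (69/88 + 10/(-41)) = 9462 + (69/88 + 10*(-1/41)) = 9462 + (69/88 - 10/41) = 9462 + 1949/3608 = 34140845/3608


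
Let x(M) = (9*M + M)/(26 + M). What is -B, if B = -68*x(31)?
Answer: 21080/57 ≈ 369.82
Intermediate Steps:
x(M) = 10*M/(26 + M) (x(M) = (10*M)/(26 + M) = 10*M/(26 + M))
B = -21080/57 (B = -680*31/(26 + 31) = -680*31/57 = -68*310/57 = -21080/57 ≈ -369.82)
-B = -1*(-21080/57) = 21080/57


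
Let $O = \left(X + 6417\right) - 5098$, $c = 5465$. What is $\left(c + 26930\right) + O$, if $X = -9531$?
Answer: $24183$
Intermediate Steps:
$O = -8212$ ($O = \left(-9531 + 6417\right) - 5098 = -3114 - 5098 = -8212$)
$\left(c + 26930\right) + O = \left(5465 + 26930\right) - 8212 = 32395 - 8212 = 24183$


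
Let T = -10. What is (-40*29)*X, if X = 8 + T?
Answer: 2320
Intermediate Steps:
X = -2 (X = 8 - 10 = -2)
(-40*29)*X = -40*29*(-2) = -1160*(-2) = 2320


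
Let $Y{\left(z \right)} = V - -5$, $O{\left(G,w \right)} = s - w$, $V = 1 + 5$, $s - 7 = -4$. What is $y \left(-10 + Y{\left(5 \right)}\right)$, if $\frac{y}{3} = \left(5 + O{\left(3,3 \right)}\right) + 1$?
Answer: $18$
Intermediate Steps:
$s = 3$ ($s = 7 - 4 = 3$)
$V = 6$
$O{\left(G,w \right)} = 3 - w$
$Y{\left(z \right)} = 11$ ($Y{\left(z \right)} = 6 - -5 = 6 + 5 = 11$)
$y = 18$ ($y = 3 \left(\left(5 + \left(3 - 3\right)\right) + 1\right) = 3 \left(\left(5 + 0\right) + 1\right) = 3 \left(5 + 1\right) = 3 \cdot 6 = 18$)
$y \left(-10 + Y{\left(5 \right)}\right) = 18 \left(-10 + 11\right) = 18 \cdot 1 = 18$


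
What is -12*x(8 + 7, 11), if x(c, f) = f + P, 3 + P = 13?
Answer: -252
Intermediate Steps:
P = 10 (P = -3 + 13 = 10)
x(c, f) = 10 + f (x(c, f) = f + 10 = 10 + f)
-12*x(8 + 7, 11) = -12*(10 + 11) = -12*21 = -252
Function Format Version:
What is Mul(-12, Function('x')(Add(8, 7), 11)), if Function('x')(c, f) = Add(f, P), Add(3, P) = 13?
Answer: -252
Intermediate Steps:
P = 10 (P = Add(-3, 13) = 10)
Function('x')(c, f) = Add(10, f) (Function('x')(c, f) = Add(f, 10) = Add(10, f))
Mul(-12, Function('x')(Add(8, 7), 11)) = Mul(-12, Add(10, 11)) = Mul(-12, 21) = -252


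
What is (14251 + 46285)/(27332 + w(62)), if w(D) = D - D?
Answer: 15134/6833 ≈ 2.2148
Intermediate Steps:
w(D) = 0
(14251 + 46285)/(27332 + w(62)) = (14251 + 46285)/(27332 + 0) = 60536/27332 = 60536*(1/27332) = 15134/6833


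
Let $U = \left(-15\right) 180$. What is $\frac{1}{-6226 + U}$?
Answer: $- \frac{1}{8926} \approx -0.00011203$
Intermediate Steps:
$U = -2700$
$\frac{1}{-6226 + U} = \frac{1}{-6226 - 2700} = \frac{1}{-8926} = - \frac{1}{8926}$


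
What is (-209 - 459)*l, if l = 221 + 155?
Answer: -251168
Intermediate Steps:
l = 376
(-209 - 459)*l = (-209 - 459)*376 = -668*376 = -251168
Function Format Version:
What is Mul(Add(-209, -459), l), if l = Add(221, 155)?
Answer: -251168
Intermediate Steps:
l = 376
Mul(Add(-209, -459), l) = Mul(Add(-209, -459), 376) = Mul(-668, 376) = -251168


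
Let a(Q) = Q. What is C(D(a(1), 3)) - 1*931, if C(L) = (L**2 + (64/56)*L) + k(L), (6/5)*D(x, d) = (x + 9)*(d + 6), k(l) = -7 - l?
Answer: 32884/7 ≈ 4697.7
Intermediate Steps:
D(x, d) = 5*(6 + d)*(9 + x)/6 (D(x, d) = 5*((x + 9)*(d + 6))/6 = 5*((9 + x)*(6 + d))/6 = 5*((6 + d)*(9 + x))/6 = 5*(6 + d)*(9 + x)/6)
C(L) = -7 + L**2 + L/7 (C(L) = (L**2 + (64/56)*L) + (-7 - L) = (L**2 + (64*(1/56))*L) + (-7 - L) = (L**2 + 8*L/7) + (-7 - L) = -7 + L**2 + L/7)
C(D(a(1), 3)) - 1*931 = (-7 + (45 + 5*1 + (15/2)*3 + (5/6)*3*1)**2 + (45 + 5*1 + (15/2)*3 + (5/6)*3*1)/7) - 1*931 = (-7 + (45 + 5 + 45/2 + 5/2)**2 + (45 + 5 + 45/2 + 5/2)/7) - 931 = (-7 + 75**2 + (1/7)*75) - 931 = (-7 + 5625 + 75/7) - 931 = 39401/7 - 931 = 32884/7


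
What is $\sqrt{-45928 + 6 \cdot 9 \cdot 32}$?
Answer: $10 i \sqrt{442} \approx 210.24 i$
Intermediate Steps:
$\sqrt{-45928 + 6 \cdot 9 \cdot 32} = \sqrt{-45928 + 54 \cdot 32} = \sqrt{-45928 + 1728} = \sqrt{-44200} = 10 i \sqrt{442}$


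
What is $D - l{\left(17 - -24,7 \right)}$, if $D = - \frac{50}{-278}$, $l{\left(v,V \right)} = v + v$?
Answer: $- \frac{11373}{139} \approx -81.82$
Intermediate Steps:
$l{\left(v,V \right)} = 2 v$
$D = \frac{25}{139}$ ($D = \left(-50\right) \left(- \frac{1}{278}\right) = \frac{25}{139} \approx 0.17986$)
$D - l{\left(17 - -24,7 \right)} = \frac{25}{139} - 2 \left(17 - -24\right) = \frac{25}{139} - 2 \left(17 + 24\right) = \frac{25}{139} - 2 \cdot 41 = \frac{25}{139} - 82 = - \frac{11373}{139}$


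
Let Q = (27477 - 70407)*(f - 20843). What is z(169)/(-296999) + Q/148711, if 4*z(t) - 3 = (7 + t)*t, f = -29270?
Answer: 2555792065809523/176668073156 ≈ 14467.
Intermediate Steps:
Q = 2151351090 (Q = (27477 - 70407)*(-29270 - 20843) = -42930*(-50113) = 2151351090)
z(t) = ¾ + t*(7 + t)/4 (z(t) = ¾ + ((7 + t)*t)/4 = ¾ + (t*(7 + t))/4 = ¾ + t*(7 + t)/4)
z(169)/(-296999) + Q/148711 = (¾ + (¼)*169² + (7/4)*169)/(-296999) + 2151351090/148711 = (¾ + (¼)*28561 + 1183/4)*(-1/296999) + 2151351090*(1/148711) = (¾ + 28561/4 + 1183/4)*(-1/296999) + 2151351090/148711 = (29747/4)*(-1/296999) + 2151351090/148711 = -29747/1187996 + 2151351090/148711 = 2555792065809523/176668073156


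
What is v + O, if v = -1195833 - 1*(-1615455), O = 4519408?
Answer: 4939030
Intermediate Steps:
v = 419622 (v = -1195833 + 1615455 = 419622)
v + O = 419622 + 4519408 = 4939030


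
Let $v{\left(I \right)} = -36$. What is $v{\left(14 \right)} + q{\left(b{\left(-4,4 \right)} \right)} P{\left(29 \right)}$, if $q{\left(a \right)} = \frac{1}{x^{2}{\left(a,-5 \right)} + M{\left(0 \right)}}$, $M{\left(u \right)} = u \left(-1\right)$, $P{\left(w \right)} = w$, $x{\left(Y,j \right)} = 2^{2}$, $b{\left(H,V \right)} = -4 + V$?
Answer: $- \frac{547}{16} \approx -34.188$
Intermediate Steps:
$x{\left(Y,j \right)} = 4$
$M{\left(u \right)} = - u$
$q{\left(a \right)} = \frac{1}{16}$ ($q{\left(a \right)} = \frac{1}{4^{2} - 0} = \frac{1}{16 + 0} = \frac{1}{16}$)
$v{\left(14 \right)} + q{\left(b{\left(-4,4 \right)} \right)} P{\left(29 \right)} = -36 + \frac{1}{16} \cdot 29 = -36 + \frac{29}{16} = - \frac{547}{16}$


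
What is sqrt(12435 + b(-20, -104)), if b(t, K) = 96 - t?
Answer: sqrt(12551) ≈ 112.03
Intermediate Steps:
sqrt(12435 + b(-20, -104)) = sqrt(12435 + (96 - 1*(-20))) = sqrt(12435 + (96 + 20)) = sqrt(12435 + 116) = sqrt(12551)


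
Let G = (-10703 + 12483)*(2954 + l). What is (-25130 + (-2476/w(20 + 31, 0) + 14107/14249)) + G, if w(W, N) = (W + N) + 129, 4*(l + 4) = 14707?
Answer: 7547285649109/641205 ≈ 1.1770e+7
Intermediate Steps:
l = 14691/4 (l = -4 + (¼)*14707 = -4 + 14707/4 = 14691/4 ≈ 3672.8)
w(W, N) = 129 + N + W (w(W, N) = (N + W) + 129 = 129 + N + W)
G = 11795615 (G = (-10703 + 12483)*(2954 + 14691/4) = 1780*(26507/4) = 11795615)
(-25130 + (-2476/w(20 + 31, 0) + 14107/14249)) + G = (-25130 + (-2476/(129 + 0 + (20 + 31)) + 14107/14249)) + 11795615 = (-25130 + (-2476/(129 + 0 + 51) + 14107*(1/14249))) + 11795615 = (-25130 + (-2476/180 + 14107/14249)) + 11795615 = (-25130 + (-2476*1/180 + 14107/14249)) + 11795615 = (-25130 + (-619/45 + 14107/14249)) + 11795615 = (-25130 - 8185316/641205) + 11795615 = -16121666966/641205 + 11795615 = 7547285649109/641205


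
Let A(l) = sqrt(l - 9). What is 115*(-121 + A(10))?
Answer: -13800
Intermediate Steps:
A(l) = sqrt(-9 + l)
115*(-121 + A(10)) = 115*(-121 + sqrt(-9 + 10)) = 115*(-121 + sqrt(1)) = 115*(-121 + 1) = 115*(-120) = -13800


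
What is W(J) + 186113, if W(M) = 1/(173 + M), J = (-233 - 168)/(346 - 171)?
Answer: 5559939937/29874 ≈ 1.8611e+5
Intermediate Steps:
J = -401/175 ≈ -2.2914
W(J) + 186113 = 1/(173 - 401/175) + 186113 = 1/(29874/175) + 186113 = 175/29874 + 186113 = 5559939937/29874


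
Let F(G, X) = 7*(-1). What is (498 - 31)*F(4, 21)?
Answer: -3269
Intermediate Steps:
F(G, X) = -7
(498 - 31)*F(4, 21) = (498 - 31)*(-7) = 467*(-7) = -3269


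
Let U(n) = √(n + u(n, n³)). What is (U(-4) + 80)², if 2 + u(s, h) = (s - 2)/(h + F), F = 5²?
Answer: 83124/13 + 320*I*√247/13 ≈ 6394.2 + 386.86*I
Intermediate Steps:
F = 25
u(s, h) = -2 + (-2 + s)/(25 + h) (u(s, h) = -2 + (s - 2)/(h + 25) = -2 + (-2 + s)/(25 + h))
U(n) = √(n + (-52 + n - 2*n³)/(25 + n³))
(U(-4) + 80)² = (√((-52 + (-4)⁴ - 2*(-4)³ + 26*(-4))/(25 + (-4)³)) + 80)² = (√((-52 + 256 - 2*(-64) - 104)/(25 - 64)) + 80)² = (√((-52 + 256 + 128 - 104)/(-39)) + 80)² = (√(-1/39*228) + 80)² = (√(-76/13) + 80)² = (2*I*√247/13 + 80)² = (80 + 2*I*√247/13)²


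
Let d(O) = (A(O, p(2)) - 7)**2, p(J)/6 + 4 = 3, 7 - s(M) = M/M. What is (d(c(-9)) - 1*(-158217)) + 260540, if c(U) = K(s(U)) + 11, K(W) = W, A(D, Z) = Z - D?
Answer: 419657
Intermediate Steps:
s(M) = 6 (s(M) = 7 - M/M = 7 - 1*1 = 7 - 1 = 6)
p(J) = -6 (p(J) = -24 + 6*3 = -24 + 18 = -6)
c(U) = 17 (c(U) = 6 + 11 = 17)
d(O) = (-13 - O)**2 (d(O) = ((-6 - O) - 7)**2 = (-13 - O)**2)
(d(c(-9)) - 1*(-158217)) + 260540 = ((13 + 17)**2 - 1*(-158217)) + 260540 = (30**2 + 158217) + 260540 = (900 + 158217) + 260540 = 159117 + 260540 = 419657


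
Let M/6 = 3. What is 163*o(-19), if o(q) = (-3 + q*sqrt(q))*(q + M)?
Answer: 489 + 3097*I*sqrt(19) ≈ 489.0 + 13500.0*I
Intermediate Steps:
M = 18 (M = 6*3 = 18)
o(q) = (-3 + q**(3/2))*(18 + q) (o(q) = (-3 + q*sqrt(q))*(q + 18) = (-3 + q**(3/2))*(18 + q))
163*o(-19) = 163*(-54 + (-19)**(5/2) - 3*(-19) + 18*(-19)**(3/2)) = 163*(-54 + 361*I*sqrt(19) + 57 + 18*(-19*I*sqrt(19))) = 163*(-54 + 361*I*sqrt(19) + 57 - 342*I*sqrt(19)) = 163*(3 + 19*I*sqrt(19)) = 489 + 3097*I*sqrt(19)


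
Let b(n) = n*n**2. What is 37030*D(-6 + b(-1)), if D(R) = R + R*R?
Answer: 1555260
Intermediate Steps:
b(n) = n**3
D(R) = R + R**2
37030*D(-6 + b(-1)) = 37030*((-6 + (-1)**3)*(1 + (-6 + (-1)**3))) = 37030*((-6 - 1)*(1 + (-6 - 1))) = 37030*(-7*(1 - 7)) = 37030*(-7*(-6)) = 37030*42 = 1555260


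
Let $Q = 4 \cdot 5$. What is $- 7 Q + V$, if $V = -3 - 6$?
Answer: $-149$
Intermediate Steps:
$V = -9$ ($V = -3 - 6 = -9$)
$Q = 20$
$- 7 Q + V = \left(-7\right) 20 - 9 = -140 - 9 = -149$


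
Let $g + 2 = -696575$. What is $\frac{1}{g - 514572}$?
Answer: $- \frac{1}{1211149} \approx -8.2566 \cdot 10^{-7}$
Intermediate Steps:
$g = -696577$ ($g = -2 - 696575 = -696577$)
$\frac{1}{g - 514572} = \frac{1}{-696577 - 514572} = \frac{1}{-1211149} = - \frac{1}{1211149}$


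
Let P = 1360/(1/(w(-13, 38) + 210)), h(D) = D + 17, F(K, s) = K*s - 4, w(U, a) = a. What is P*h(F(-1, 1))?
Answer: 4047360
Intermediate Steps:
F(K, s) = -4 + K*s
h(D) = 17 + D
P = 337280 (P = 1360/(1/(38 + 210)) = 1360/(1/248) = 1360*248 = 337280)
P*h(F(-1, 1)) = 337280*(17 + (-4 - 1*1)) = 337280*(17 + (-4 - 1)) = 337280*(17 - 5) = 337280*12 = 4047360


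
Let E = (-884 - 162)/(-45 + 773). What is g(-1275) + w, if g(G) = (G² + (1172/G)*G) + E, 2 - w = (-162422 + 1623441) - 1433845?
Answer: 582262977/364 ≈ 1.5996e+6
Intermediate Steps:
E = -523/364 (E = -1046/728 = -1046*1/728 = -523/364 ≈ -1.4368)
w = -27172 (w = 2 - ((-162422 + 1623441) - 1433845) = 2 - (1461019 - 1433845) = 2 - 1*27174 = 2 - 27174 = -27172)
g(G) = 426085/364 + G² (g(G) = (G² + (1172/G)*G) - 523/364 = (G² + 1172) - 523/364 = (1172 + G²) - 523/364 = 426085/364 + G²)
g(-1275) + w = (426085/364 + (-1275)²) - 27172 = (426085/364 + 1625625) - 27172 = 592153585/364 - 27172 = 582262977/364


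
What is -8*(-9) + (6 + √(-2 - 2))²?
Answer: 104 + 24*I ≈ 104.0 + 24.0*I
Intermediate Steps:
-8*(-9) + (6 + √(-2 - 2))² = 72 + (6 + √(-4))² = 72 + (6 + 2*I)²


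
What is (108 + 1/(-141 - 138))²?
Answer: 907877161/77841 ≈ 11663.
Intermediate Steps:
(108 + 1/(-141 - 138))² = (108 + 1/(-279))² = (108 - 1/279)² = (30131/279)² = 907877161/77841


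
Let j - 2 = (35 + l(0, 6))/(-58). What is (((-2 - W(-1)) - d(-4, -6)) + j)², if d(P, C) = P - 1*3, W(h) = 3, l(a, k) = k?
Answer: 36481/3364 ≈ 10.845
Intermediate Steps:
d(P, C) = -3 + P (d(P, C) = P - 3 = -3 + P)
j = 75/58 (j = 2 + (35 + 6)/(-58) = 2 + 41*(-1/58) = 2 - 41/58 = 75/58 ≈ 1.2931)
(((-2 - W(-1)) - d(-4, -6)) + j)² = (((-2 - 1*3) - (-3 - 4)) + 75/58)² = (((-2 - 3) - 1*(-7)) + 75/58)² = ((-5 + 7) + 75/58)² = (2 + 75/58)² = (191/58)² = 36481/3364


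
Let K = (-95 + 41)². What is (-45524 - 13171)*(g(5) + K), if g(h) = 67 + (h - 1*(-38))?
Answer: -177611070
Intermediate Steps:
g(h) = 105 + h (g(h) = 67 + (h + 38) = 67 + (38 + h) = 105 + h)
K = 2916 (K = (-54)² = 2916)
(-45524 - 13171)*(g(5) + K) = (-45524 - 13171)*((105 + 5) + 2916) = -58695*(110 + 2916) = -58695*3026 = -177611070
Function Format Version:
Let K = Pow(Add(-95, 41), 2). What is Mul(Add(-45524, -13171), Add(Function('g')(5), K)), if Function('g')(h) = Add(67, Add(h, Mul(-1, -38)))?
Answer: -177611070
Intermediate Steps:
Function('g')(h) = Add(105, h) (Function('g')(h) = Add(67, Add(h, 38)) = Add(67, Add(38, h)) = Add(105, h))
K = 2916 (K = Pow(-54, 2) = 2916)
Mul(Add(-45524, -13171), Add(Function('g')(5), K)) = Mul(Add(-45524, -13171), Add(Add(105, 5), 2916)) = Mul(-58695, Add(110, 2916)) = Mul(-58695, 3026) = -177611070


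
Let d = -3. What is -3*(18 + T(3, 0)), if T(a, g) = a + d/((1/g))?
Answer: -63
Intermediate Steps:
T(a, g) = a - 3*g
-3*(18 + T(3, 0)) = -3*(18 + (3 - 3*0)) = -3*(18 + (3 + 0)) = -3*(18 + 3) = -3*21 = -63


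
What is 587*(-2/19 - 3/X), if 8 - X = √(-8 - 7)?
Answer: -360418/1501 - 1761*I*√15/79 ≈ -240.12 - 86.333*I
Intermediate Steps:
X = 8 - I*√15 (X = 8 - √(-8 - 7) = 8 - √(-15) = 8 - I*√15 ≈ 8.0 - 3.873*I)
587*(-2/19 - 3/X) = 587*(-2/19 - 3/(8 - I*√15)) = -1174/19 - 1761/(8 - I*√15)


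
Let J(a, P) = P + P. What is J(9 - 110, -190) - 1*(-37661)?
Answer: 37281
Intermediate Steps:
J(a, P) = 2*P
J(9 - 110, -190) - 1*(-37661) = 2*(-190) - 1*(-37661) = -380 + 37661 = 37281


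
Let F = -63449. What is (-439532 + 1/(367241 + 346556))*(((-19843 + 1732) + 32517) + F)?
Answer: 15386585201936129/713797 ≈ 2.1556e+10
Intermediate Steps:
(-439532 + 1/(367241 + 346556))*(((-19843 + 1732) + 32517) + F) = (-439532 + 1/(367241 + 346556))*(((-19843 + 1732) + 32517) - 63449) = (-439532 + 1/713797)*((-18111 + 32517) - 63449) = (-439532 + 1/713797)*(14406 - 63449) = -313736623003/713797*(-49043) = 15386585201936129/713797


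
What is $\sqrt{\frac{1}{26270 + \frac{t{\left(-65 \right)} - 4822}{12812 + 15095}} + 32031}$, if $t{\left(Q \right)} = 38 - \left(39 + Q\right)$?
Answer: $\frac{\sqrt{4303792453634586745967}}{366556066} \approx 178.97$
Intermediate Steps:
$t{\left(Q \right)} = -1 - Q$
$\sqrt{\frac{1}{26270 + \frac{t{\left(-65 \right)} - 4822}{12812 + 15095}} + 32031} = \sqrt{\frac{1}{26270 + \frac{\left(-1 - -65\right) - 4822}{12812 + 15095}} + 32031} = \sqrt{\frac{1}{26270 + \frac{\left(-1 + 65\right) - 4822}{27907}} + 32031} = \sqrt{\frac{1}{26270 + \left(64 - 4822\right) \frac{1}{27907}} + 32031} = \sqrt{\frac{1}{26270 - \frac{4758}{27907}} + 32031} = \sqrt{\frac{1}{\frac{733112132}{27907}} + 32031} = \sqrt{\frac{27907}{733112132} + 32031} = \sqrt{\frac{23482314727999}{733112132}} = \frac{\sqrt{4303792453634586745967}}{366556066}$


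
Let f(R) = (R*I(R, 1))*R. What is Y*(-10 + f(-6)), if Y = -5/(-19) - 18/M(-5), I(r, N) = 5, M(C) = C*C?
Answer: -7378/95 ≈ -77.663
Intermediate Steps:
M(C) = C²
Y = -217/475 (Y = -5/(-19) - 18/((-5)²) = -5*(-1/19) - 18/25 = 5/19 - 18*1/25 = 5/19 - 18/25 = -217/475 ≈ -0.45684)
f(R) = 5*R² (f(R) = (R*5)*R = (5*R)*R = 5*R²)
Y*(-10 + f(-6)) = -217*(-10 + 5*(-6)²)/475 = -217*(-10 + 5*36)/475 = -217*(-10 + 180)/475 = -217/475*170 = -7378/95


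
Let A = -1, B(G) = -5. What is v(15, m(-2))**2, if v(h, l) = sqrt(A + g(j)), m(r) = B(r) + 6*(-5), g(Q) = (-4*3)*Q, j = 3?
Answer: -37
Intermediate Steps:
g(Q) = -12*Q
m(r) = -35 (m(r) = -5 + 6*(-5) = -5 - 30 = -35)
v(h, l) = I*sqrt(37) (v(h, l) = sqrt(-1 - 12*3) = sqrt(-1 - 36) = sqrt(-37) = I*sqrt(37))
v(15, m(-2))**2 = (I*sqrt(37))**2 = -37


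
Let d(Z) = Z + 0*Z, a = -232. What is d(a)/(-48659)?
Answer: 232/48659 ≈ 0.0047679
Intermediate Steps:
d(Z) = Z (d(Z) = Z + 0 = Z)
d(a)/(-48659) = -232/(-48659) = -232*(-1/48659) = 232/48659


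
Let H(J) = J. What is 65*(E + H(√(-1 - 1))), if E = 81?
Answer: 5265 + 65*I*√2 ≈ 5265.0 + 91.924*I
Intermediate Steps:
65*(E + H(√(-1 - 1))) = 65*(81 + √(-1 - 1)) = 65*(81 + √(-2)) = 65*(81 + I*√2) = 5265 + 65*I*√2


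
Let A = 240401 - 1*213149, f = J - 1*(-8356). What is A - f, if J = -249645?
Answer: 268541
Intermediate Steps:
f = -241289 (f = -249645 - 1*(-8356) = -249645 + 8356 = -241289)
A = 27252 (A = 240401 - 213149 = 27252)
A - f = 27252 - 1*(-241289) = 27252 + 241289 = 268541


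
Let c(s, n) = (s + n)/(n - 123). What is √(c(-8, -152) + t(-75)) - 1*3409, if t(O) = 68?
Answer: -3409 + 2*√51865/55 ≈ -3400.7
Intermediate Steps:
c(s, n) = (n + s)/(-123 + n)
√(c(-8, -152) + t(-75)) - 1*3409 = √((-152 - 8)/(-123 - 152) + 68) - 1*3409 = √(-160/(-275) + 68) - 3409 = √(-1/275*(-160) + 68) - 3409 = √(32/55 + 68) - 3409 = √(3772/55) - 3409 = 2*√51865/55 - 3409 = -3409 + 2*√51865/55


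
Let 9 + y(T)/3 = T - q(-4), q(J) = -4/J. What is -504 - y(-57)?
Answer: -303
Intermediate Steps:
y(T) = -30 + 3*T (y(T) = -27 + 3*(T - (-4)/(-4)) = -27 + 3*(T - (-4)*(-1)/4) = -27 + 3*(T - 1*1) = -27 + 3*(T - 1) = -27 + 3*(-1 + T) = -27 + (-3 + 3*T) = -30 + 3*T)
-504 - y(-57) = -504 - (-30 + 3*(-57)) = -504 - (-30 - 171) = -504 - 1*(-201) = -504 + 201 = -303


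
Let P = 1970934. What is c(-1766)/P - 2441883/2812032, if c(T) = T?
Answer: -267653126513/307907193216 ≈ -0.86927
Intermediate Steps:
c(-1766)/P - 2441883/2812032 = -1766/1970934 - 2441883/2812032 = -1766*1/1970934 - 2441883*1/2812032 = -883/985467 - 813961/937344 = -267653126513/307907193216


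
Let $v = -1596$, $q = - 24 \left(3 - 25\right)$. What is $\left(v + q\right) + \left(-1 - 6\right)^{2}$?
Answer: $-1019$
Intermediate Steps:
$q = 528$ ($q = \left(-24\right) \left(-22\right) = 528$)
$\left(v + q\right) + \left(-1 - 6\right)^{2} = \left(-1596 + 528\right) + \left(-1 - 6\right)^{2} = -1068 + \left(-7\right)^{2} = -1068 + 49 = -1019$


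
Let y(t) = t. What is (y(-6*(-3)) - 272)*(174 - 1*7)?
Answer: -42418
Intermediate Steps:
(y(-6*(-3)) - 272)*(174 - 1*7) = (-6*(-3) - 272)*(174 - 1*7) = (18 - 272)*(174 - 7) = -254*167 = -42418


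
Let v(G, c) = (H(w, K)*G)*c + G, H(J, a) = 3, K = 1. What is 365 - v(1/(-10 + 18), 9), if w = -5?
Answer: 723/2 ≈ 361.50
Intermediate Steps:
v(G, c) = G + 3*G*c (v(G, c) = (3*G)*c + G = 3*G*c + G = G + 3*G*c)
365 - v(1/(-10 + 18), 9) = 365 - (1 + 3*9)/(-10 + 18) = 365 - (1 + 27)/8 = 365 - 28/8 = 365 - 1*7/2 = 365 - 7/2 = 723/2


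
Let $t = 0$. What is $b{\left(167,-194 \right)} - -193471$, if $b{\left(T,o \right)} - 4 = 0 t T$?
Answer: $193475$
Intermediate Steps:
$b{\left(T,o \right)} = 4$ ($b{\left(T,o \right)} = 4 + 0 \cdot 0 T = 4 + 0 T = 4 + 0 = 4$)
$b{\left(167,-194 \right)} - -193471 = 4 - -193471 = 4 + 193471 = 193475$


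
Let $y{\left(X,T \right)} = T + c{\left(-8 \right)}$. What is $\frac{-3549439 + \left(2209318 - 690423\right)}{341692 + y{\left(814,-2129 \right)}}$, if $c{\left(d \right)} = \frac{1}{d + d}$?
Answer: $- \frac{32488704}{5433007} \approx -5.9799$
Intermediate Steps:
$c{\left(d \right)} = \frac{1}{2 d}$
$y{\left(X,T \right)} = - \frac{1}{16} + T$ ($y{\left(X,T \right)} = T + \frac{1}{2 \left(-8\right)} = T + \frac{1}{2} \left(- \frac{1}{8}\right) = T - \frac{1}{16} = - \frac{1}{16} + T$)
$\frac{-3549439 + \left(2209318 - 690423\right)}{341692 + y{\left(814,-2129 \right)}} = \frac{-3549439 + \left(2209318 - 690423\right)}{341692 - \frac{34065}{16}} = \frac{-3549439 + 1518895}{\frac{5433007}{16}} = \left(-2030544\right) \frac{16}{5433007} = - \frac{32488704}{5433007}$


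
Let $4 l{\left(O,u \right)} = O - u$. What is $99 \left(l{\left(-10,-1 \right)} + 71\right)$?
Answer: $\frac{27225}{4} \approx 6806.3$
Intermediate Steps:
$l{\left(O,u \right)} = - \frac{u}{4} + \frac{O}{4}$ ($l{\left(O,u \right)} = \frac{O - u}{4} = - \frac{u}{4} + \frac{O}{4}$)
$99 \left(l{\left(-10,-1 \right)} + 71\right) = 99 \left(\left(\left(- \frac{1}{4}\right) \left(-1\right) + \frac{1}{4} \left(-10\right)\right) + 71\right) = 99 \left(\left(\frac{1}{4} - \frac{5}{2}\right) + 71\right) = 99 \left(- \frac{9}{4} + 71\right) = 99 \cdot \frac{275}{4} = \frac{27225}{4}$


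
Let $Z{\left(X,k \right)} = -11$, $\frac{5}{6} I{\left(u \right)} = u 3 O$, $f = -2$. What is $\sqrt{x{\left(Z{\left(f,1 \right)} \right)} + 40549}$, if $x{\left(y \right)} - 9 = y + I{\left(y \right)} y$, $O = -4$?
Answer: $\frac{\sqrt{970115}}{5} \approx 196.99$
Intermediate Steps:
$I{\left(u \right)} = - \frac{72 u}{5}$ ($I{\left(u \right)} = \frac{6 u 3 \left(-4\right)}{5} = \frac{6 \cdot 3 u \left(-4\right)}{5} = \frac{6 \left(- 12 u\right)}{5} = - \frac{72 u}{5}$)
$x{\left(y \right)} = 9 + y - \frac{72 y^{2}}{5}$ ($x{\left(y \right)} = 9 + \left(y + - \frac{72 y}{5} y\right) = 9 - \left(- y + \frac{72 y^{2}}{5}\right) = 9 + y - \frac{72 y^{2}}{5}$)
$\sqrt{x{\left(Z{\left(f,1 \right)} \right)} + 40549} = \sqrt{\left(9 - 11 - \frac{72 \left(-11\right)^{2}}{5}\right) + 40549} = \sqrt{\left(9 - 11 - \frac{8712}{5}\right) + 40549} = \sqrt{- \frac{8722}{5} + 40549} = \sqrt{\frac{194023}{5}} = \frac{\sqrt{970115}}{5}$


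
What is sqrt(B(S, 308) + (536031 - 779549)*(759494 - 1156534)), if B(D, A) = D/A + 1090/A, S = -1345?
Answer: sqrt(2293014347431885)/154 ≈ 3.1094e+5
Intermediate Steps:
B(D, A) = 1090/A + D/A
sqrt(B(S, 308) + (536031 - 779549)*(759494 - 1156534)) = sqrt((1090 - 1345)/308 + (536031 - 779549)*(759494 - 1156534)) = sqrt((1/308)*(-255) - 243518*(-397040)) = sqrt(-255/308 + 96686386720) = sqrt(29779407109505/308) = sqrt(2293014347431885)/154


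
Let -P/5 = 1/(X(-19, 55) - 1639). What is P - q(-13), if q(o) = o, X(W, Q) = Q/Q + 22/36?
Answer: 383239/29473 ≈ 13.003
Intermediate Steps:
X(W, Q) = 29/18 (X(W, Q) = 1 + 22*(1/36) = 1 + 11/18 = 29/18)
P = 90/29473 (P = -5/(29/18 - 1639) = -5/(-29473/18) = -5*(-18/29473) = 90/29473 ≈ 0.0030536)
P - q(-13) = 90/29473 - 1*(-13) = 90/29473 + 13 = 383239/29473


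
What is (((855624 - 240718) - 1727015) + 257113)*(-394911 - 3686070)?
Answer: 3489222431076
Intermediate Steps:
(((855624 - 240718) - 1727015) + 257113)*(-394911 - 3686070) = ((614906 - 1727015) + 257113)*(-4080981) = (-1112109 + 257113)*(-4080981) = -854996*(-4080981) = 3489222431076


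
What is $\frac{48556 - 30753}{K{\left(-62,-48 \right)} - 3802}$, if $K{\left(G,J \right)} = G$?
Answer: $- \frac{17803}{3864} \approx -4.6074$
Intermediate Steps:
$\frac{48556 - 30753}{K{\left(-62,-48 \right)} - 3802} = \frac{48556 - 30753}{-62 - 3802} = \frac{17803}{-3864} = 17803 \left(- \frac{1}{3864}\right) = - \frac{17803}{3864}$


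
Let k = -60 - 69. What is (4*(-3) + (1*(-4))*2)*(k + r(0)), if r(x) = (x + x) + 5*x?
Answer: 2580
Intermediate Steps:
k = -129
r(x) = 7*x (r(x) = 2*x + 5*x = 7*x)
(4*(-3) + (1*(-4))*2)*(k + r(0)) = (4*(-3) + (1*(-4))*2)*(-129 + 7*0) = (-12 - 4*2)*(-129 + 0) = (-12 - 8)*(-129) = -20*(-129) = 2580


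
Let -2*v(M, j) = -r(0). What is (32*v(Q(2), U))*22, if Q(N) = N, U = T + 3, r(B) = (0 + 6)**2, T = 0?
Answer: 12672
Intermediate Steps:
r(B) = 36 (r(B) = 6**2 = 36)
U = 3 (U = 0 + 3 = 3)
v(M, j) = 18 (v(M, j) = -(-1)*36/2 = -1/2*(-36) = 18)
(32*v(Q(2), U))*22 = (32*18)*22 = 576*22 = 12672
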